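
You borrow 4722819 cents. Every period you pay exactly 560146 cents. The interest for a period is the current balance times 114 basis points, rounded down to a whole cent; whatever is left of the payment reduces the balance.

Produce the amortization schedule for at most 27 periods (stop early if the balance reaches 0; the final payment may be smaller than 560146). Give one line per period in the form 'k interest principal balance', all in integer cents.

1. interest=⌊4722819·114/10000⌋=53840; principal=560146-53840=506306; balance=4722819-506306=4216513
2. interest=⌊4216513·114/10000⌋=48068; principal=560146-48068=512078; balance=4216513-512078=3704435
3. interest=⌊3704435·114/10000⌋=42230; principal=560146-42230=517916; balance=3704435-517916=3186519
4. interest=⌊3186519·114/10000⌋=36326; principal=560146-36326=523820; balance=3186519-523820=2662699
5. interest=⌊2662699·114/10000⌋=30354; principal=560146-30354=529792; balance=2662699-529792=2132907
6. interest=⌊2132907·114/10000⌋=24315; principal=560146-24315=535831; balance=2132907-535831=1597076
7. interest=⌊1597076·114/10000⌋=18206; principal=560146-18206=541940; balance=1597076-541940=1055136
8. interest=⌊1055136·114/10000⌋=12028; principal=560146-12028=548118; balance=1055136-548118=507018
9. interest=⌊507018·114/10000⌋=5780; principal=min(560146-5780,507018)=507018; balance=507018-507018=0

1 53840 506306 4216513
2 48068 512078 3704435
3 42230 517916 3186519
4 36326 523820 2662699
5 30354 529792 2132907
6 24315 535831 1597076
7 18206 541940 1055136
8 12028 548118 507018
9 5780 507018 0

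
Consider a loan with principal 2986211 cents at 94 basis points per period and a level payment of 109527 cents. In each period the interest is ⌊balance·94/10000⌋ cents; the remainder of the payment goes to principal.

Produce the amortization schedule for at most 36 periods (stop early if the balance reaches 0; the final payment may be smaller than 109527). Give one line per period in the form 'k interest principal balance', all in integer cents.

1 28070 81457 2904754
2 27304 82223 2822531
3 26531 82996 2739535
4 25751 83776 2655759
5 24964 84563 2571196
6 24169 85358 2485838
7 23366 86161 2399677
8 22556 86971 2312706
9 21739 87788 2224918
10 20914 88613 2136305
11 20081 89446 2046859
12 19240 90287 1956572
13 18391 91136 1865436
14 17535 91992 1773444
15 16670 92857 1680587
16 15797 93730 1586857
17 14916 94611 1492246
18 14027 95500 1396746
19 13129 96398 1300348
20 12223 97304 1203044
21 11308 98219 1104825
22 10385 99142 1005683
23 9453 100074 905609
24 8512 101015 804594
25 7563 101964 702630
26 6604 102923 599707
27 5637 103890 495817
28 4660 104867 390950
29 3674 105853 285097
30 2679 106848 178249
31 1675 107852 70397
32 661 70397 0

1. interest=⌊2986211·94/10000⌋=28070; principal=109527-28070=81457; balance=2986211-81457=2904754
2. interest=⌊2904754·94/10000⌋=27304; principal=109527-27304=82223; balance=2904754-82223=2822531
3. interest=⌊2822531·94/10000⌋=26531; principal=109527-26531=82996; balance=2822531-82996=2739535
4. interest=⌊2739535·94/10000⌋=25751; principal=109527-25751=83776; balance=2739535-83776=2655759
5. interest=⌊2655759·94/10000⌋=24964; principal=109527-24964=84563; balance=2655759-84563=2571196
6. interest=⌊2571196·94/10000⌋=24169; principal=109527-24169=85358; balance=2571196-85358=2485838
7. interest=⌊2485838·94/10000⌋=23366; principal=109527-23366=86161; balance=2485838-86161=2399677
8. interest=⌊2399677·94/10000⌋=22556; principal=109527-22556=86971; balance=2399677-86971=2312706
9. interest=⌊2312706·94/10000⌋=21739; principal=109527-21739=87788; balance=2312706-87788=2224918
10. interest=⌊2224918·94/10000⌋=20914; principal=109527-20914=88613; balance=2224918-88613=2136305
11. interest=⌊2136305·94/10000⌋=20081; principal=109527-20081=89446; balance=2136305-89446=2046859
12. interest=⌊2046859·94/10000⌋=19240; principal=109527-19240=90287; balance=2046859-90287=1956572
13. interest=⌊1956572·94/10000⌋=18391; principal=109527-18391=91136; balance=1956572-91136=1865436
14. interest=⌊1865436·94/10000⌋=17535; principal=109527-17535=91992; balance=1865436-91992=1773444
15. interest=⌊1773444·94/10000⌋=16670; principal=109527-16670=92857; balance=1773444-92857=1680587
16. interest=⌊1680587·94/10000⌋=15797; principal=109527-15797=93730; balance=1680587-93730=1586857
17. interest=⌊1586857·94/10000⌋=14916; principal=109527-14916=94611; balance=1586857-94611=1492246
18. interest=⌊1492246·94/10000⌋=14027; principal=109527-14027=95500; balance=1492246-95500=1396746
19. interest=⌊1396746·94/10000⌋=13129; principal=109527-13129=96398; balance=1396746-96398=1300348
20. interest=⌊1300348·94/10000⌋=12223; principal=109527-12223=97304; balance=1300348-97304=1203044
21. interest=⌊1203044·94/10000⌋=11308; principal=109527-11308=98219; balance=1203044-98219=1104825
22. interest=⌊1104825·94/10000⌋=10385; principal=109527-10385=99142; balance=1104825-99142=1005683
23. interest=⌊1005683·94/10000⌋=9453; principal=109527-9453=100074; balance=1005683-100074=905609
24. interest=⌊905609·94/10000⌋=8512; principal=109527-8512=101015; balance=905609-101015=804594
25. interest=⌊804594·94/10000⌋=7563; principal=109527-7563=101964; balance=804594-101964=702630
26. interest=⌊702630·94/10000⌋=6604; principal=109527-6604=102923; balance=702630-102923=599707
27. interest=⌊599707·94/10000⌋=5637; principal=109527-5637=103890; balance=599707-103890=495817
28. interest=⌊495817·94/10000⌋=4660; principal=109527-4660=104867; balance=495817-104867=390950
29. interest=⌊390950·94/10000⌋=3674; principal=109527-3674=105853; balance=390950-105853=285097
30. interest=⌊285097·94/10000⌋=2679; principal=109527-2679=106848; balance=285097-106848=178249
31. interest=⌊178249·94/10000⌋=1675; principal=109527-1675=107852; balance=178249-107852=70397
32. interest=⌊70397·94/10000⌋=661; principal=min(109527-661,70397)=70397; balance=70397-70397=0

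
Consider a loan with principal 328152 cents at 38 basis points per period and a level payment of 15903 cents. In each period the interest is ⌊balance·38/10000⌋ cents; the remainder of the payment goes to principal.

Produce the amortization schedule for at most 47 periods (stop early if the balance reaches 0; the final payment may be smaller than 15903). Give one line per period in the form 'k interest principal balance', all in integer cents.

1 1246 14657 313495
2 1191 14712 298783
3 1135 14768 284015
4 1079 14824 269191
5 1022 14881 254310
6 966 14937 239373
7 909 14994 224379
8 852 15051 209328
9 795 15108 194220
10 738 15165 179055
11 680 15223 163832
12 622 15281 148551
13 564 15339 133212
14 506 15397 117815
15 447 15456 102359
16 388 15515 86844
17 330 15573 71271
18 270 15633 55638
19 211 15692 39946
20 151 15752 24194
21 91 15812 8382
22 31 8382 0

1. interest=⌊328152·38/10000⌋=1246; principal=15903-1246=14657; balance=328152-14657=313495
2. interest=⌊313495·38/10000⌋=1191; principal=15903-1191=14712; balance=313495-14712=298783
3. interest=⌊298783·38/10000⌋=1135; principal=15903-1135=14768; balance=298783-14768=284015
4. interest=⌊284015·38/10000⌋=1079; principal=15903-1079=14824; balance=284015-14824=269191
5. interest=⌊269191·38/10000⌋=1022; principal=15903-1022=14881; balance=269191-14881=254310
6. interest=⌊254310·38/10000⌋=966; principal=15903-966=14937; balance=254310-14937=239373
7. interest=⌊239373·38/10000⌋=909; principal=15903-909=14994; balance=239373-14994=224379
8. interest=⌊224379·38/10000⌋=852; principal=15903-852=15051; balance=224379-15051=209328
9. interest=⌊209328·38/10000⌋=795; principal=15903-795=15108; balance=209328-15108=194220
10. interest=⌊194220·38/10000⌋=738; principal=15903-738=15165; balance=194220-15165=179055
11. interest=⌊179055·38/10000⌋=680; principal=15903-680=15223; balance=179055-15223=163832
12. interest=⌊163832·38/10000⌋=622; principal=15903-622=15281; balance=163832-15281=148551
13. interest=⌊148551·38/10000⌋=564; principal=15903-564=15339; balance=148551-15339=133212
14. interest=⌊133212·38/10000⌋=506; principal=15903-506=15397; balance=133212-15397=117815
15. interest=⌊117815·38/10000⌋=447; principal=15903-447=15456; balance=117815-15456=102359
16. interest=⌊102359·38/10000⌋=388; principal=15903-388=15515; balance=102359-15515=86844
17. interest=⌊86844·38/10000⌋=330; principal=15903-330=15573; balance=86844-15573=71271
18. interest=⌊71271·38/10000⌋=270; principal=15903-270=15633; balance=71271-15633=55638
19. interest=⌊55638·38/10000⌋=211; principal=15903-211=15692; balance=55638-15692=39946
20. interest=⌊39946·38/10000⌋=151; principal=15903-151=15752; balance=39946-15752=24194
21. interest=⌊24194·38/10000⌋=91; principal=15903-91=15812; balance=24194-15812=8382
22. interest=⌊8382·38/10000⌋=31; principal=min(15903-31,8382)=8382; balance=8382-8382=0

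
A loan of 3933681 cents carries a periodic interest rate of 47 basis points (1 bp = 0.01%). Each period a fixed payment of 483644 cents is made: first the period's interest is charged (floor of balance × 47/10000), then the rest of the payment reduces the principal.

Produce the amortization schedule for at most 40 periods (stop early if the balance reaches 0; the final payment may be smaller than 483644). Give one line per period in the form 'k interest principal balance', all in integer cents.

1. interest=⌊3933681·47/10000⌋=18488; principal=483644-18488=465156; balance=3933681-465156=3468525
2. interest=⌊3468525·47/10000⌋=16302; principal=483644-16302=467342; balance=3468525-467342=3001183
3. interest=⌊3001183·47/10000⌋=14105; principal=483644-14105=469539; balance=3001183-469539=2531644
4. interest=⌊2531644·47/10000⌋=11898; principal=483644-11898=471746; balance=2531644-471746=2059898
5. interest=⌊2059898·47/10000⌋=9681; principal=483644-9681=473963; balance=2059898-473963=1585935
6. interest=⌊1585935·47/10000⌋=7453; principal=483644-7453=476191; balance=1585935-476191=1109744
7. interest=⌊1109744·47/10000⌋=5215; principal=483644-5215=478429; balance=1109744-478429=631315
8. interest=⌊631315·47/10000⌋=2967; principal=483644-2967=480677; balance=631315-480677=150638
9. interest=⌊150638·47/10000⌋=707; principal=min(483644-707,150638)=150638; balance=150638-150638=0

1 18488 465156 3468525
2 16302 467342 3001183
3 14105 469539 2531644
4 11898 471746 2059898
5 9681 473963 1585935
6 7453 476191 1109744
7 5215 478429 631315
8 2967 480677 150638
9 707 150638 0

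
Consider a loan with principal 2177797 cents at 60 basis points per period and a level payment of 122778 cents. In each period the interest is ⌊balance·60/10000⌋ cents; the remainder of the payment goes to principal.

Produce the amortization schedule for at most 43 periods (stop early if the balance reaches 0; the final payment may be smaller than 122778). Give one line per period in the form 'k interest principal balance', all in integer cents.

1 13066 109712 2068085
2 12408 110370 1957715
3 11746 111032 1846683
4 11080 111698 1734985
5 10409 112369 1622616
6 9735 113043 1509573
7 9057 113721 1395852
8 8375 114403 1281449
9 7688 115090 1166359
10 6998 115780 1050579
11 6303 116475 934104
12 5604 117174 816930
13 4901 117877 699053
14 4194 118584 580469
15 3482 119296 461173
16 2767 120011 341162
17 2046 120732 220430
18 1322 121456 98974
19 593 98974 0

1. interest=⌊2177797·60/10000⌋=13066; principal=122778-13066=109712; balance=2177797-109712=2068085
2. interest=⌊2068085·60/10000⌋=12408; principal=122778-12408=110370; balance=2068085-110370=1957715
3. interest=⌊1957715·60/10000⌋=11746; principal=122778-11746=111032; balance=1957715-111032=1846683
4. interest=⌊1846683·60/10000⌋=11080; principal=122778-11080=111698; balance=1846683-111698=1734985
5. interest=⌊1734985·60/10000⌋=10409; principal=122778-10409=112369; balance=1734985-112369=1622616
6. interest=⌊1622616·60/10000⌋=9735; principal=122778-9735=113043; balance=1622616-113043=1509573
7. interest=⌊1509573·60/10000⌋=9057; principal=122778-9057=113721; balance=1509573-113721=1395852
8. interest=⌊1395852·60/10000⌋=8375; principal=122778-8375=114403; balance=1395852-114403=1281449
9. interest=⌊1281449·60/10000⌋=7688; principal=122778-7688=115090; balance=1281449-115090=1166359
10. interest=⌊1166359·60/10000⌋=6998; principal=122778-6998=115780; balance=1166359-115780=1050579
11. interest=⌊1050579·60/10000⌋=6303; principal=122778-6303=116475; balance=1050579-116475=934104
12. interest=⌊934104·60/10000⌋=5604; principal=122778-5604=117174; balance=934104-117174=816930
13. interest=⌊816930·60/10000⌋=4901; principal=122778-4901=117877; balance=816930-117877=699053
14. interest=⌊699053·60/10000⌋=4194; principal=122778-4194=118584; balance=699053-118584=580469
15. interest=⌊580469·60/10000⌋=3482; principal=122778-3482=119296; balance=580469-119296=461173
16. interest=⌊461173·60/10000⌋=2767; principal=122778-2767=120011; balance=461173-120011=341162
17. interest=⌊341162·60/10000⌋=2046; principal=122778-2046=120732; balance=341162-120732=220430
18. interest=⌊220430·60/10000⌋=1322; principal=122778-1322=121456; balance=220430-121456=98974
19. interest=⌊98974·60/10000⌋=593; principal=min(122778-593,98974)=98974; balance=98974-98974=0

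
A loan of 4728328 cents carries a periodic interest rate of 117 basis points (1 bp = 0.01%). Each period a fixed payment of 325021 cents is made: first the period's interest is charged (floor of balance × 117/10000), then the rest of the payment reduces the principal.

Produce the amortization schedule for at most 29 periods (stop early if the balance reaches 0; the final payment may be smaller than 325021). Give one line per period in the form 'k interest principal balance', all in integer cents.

1 55321 269700 4458628
2 52165 272856 4185772
3 48973 276048 3909724
4 45743 279278 3630446
5 42476 282545 3347901
6 39170 285851 3062050
7 35825 289196 2772854
8 32442 292579 2480275
9 29019 296002 2184273
10 25555 299466 1884807
11 22052 302969 1581838
12 18507 306514 1275324
13 14921 310100 965224
14 11293 313728 651496
15 7622 317399 334097
16 3908 321113 12984
17 151 12984 0

1. interest=⌊4728328·117/10000⌋=55321; principal=325021-55321=269700; balance=4728328-269700=4458628
2. interest=⌊4458628·117/10000⌋=52165; principal=325021-52165=272856; balance=4458628-272856=4185772
3. interest=⌊4185772·117/10000⌋=48973; principal=325021-48973=276048; balance=4185772-276048=3909724
4. interest=⌊3909724·117/10000⌋=45743; principal=325021-45743=279278; balance=3909724-279278=3630446
5. interest=⌊3630446·117/10000⌋=42476; principal=325021-42476=282545; balance=3630446-282545=3347901
6. interest=⌊3347901·117/10000⌋=39170; principal=325021-39170=285851; balance=3347901-285851=3062050
7. interest=⌊3062050·117/10000⌋=35825; principal=325021-35825=289196; balance=3062050-289196=2772854
8. interest=⌊2772854·117/10000⌋=32442; principal=325021-32442=292579; balance=2772854-292579=2480275
9. interest=⌊2480275·117/10000⌋=29019; principal=325021-29019=296002; balance=2480275-296002=2184273
10. interest=⌊2184273·117/10000⌋=25555; principal=325021-25555=299466; balance=2184273-299466=1884807
11. interest=⌊1884807·117/10000⌋=22052; principal=325021-22052=302969; balance=1884807-302969=1581838
12. interest=⌊1581838·117/10000⌋=18507; principal=325021-18507=306514; balance=1581838-306514=1275324
13. interest=⌊1275324·117/10000⌋=14921; principal=325021-14921=310100; balance=1275324-310100=965224
14. interest=⌊965224·117/10000⌋=11293; principal=325021-11293=313728; balance=965224-313728=651496
15. interest=⌊651496·117/10000⌋=7622; principal=325021-7622=317399; balance=651496-317399=334097
16. interest=⌊334097·117/10000⌋=3908; principal=325021-3908=321113; balance=334097-321113=12984
17. interest=⌊12984·117/10000⌋=151; principal=min(325021-151,12984)=12984; balance=12984-12984=0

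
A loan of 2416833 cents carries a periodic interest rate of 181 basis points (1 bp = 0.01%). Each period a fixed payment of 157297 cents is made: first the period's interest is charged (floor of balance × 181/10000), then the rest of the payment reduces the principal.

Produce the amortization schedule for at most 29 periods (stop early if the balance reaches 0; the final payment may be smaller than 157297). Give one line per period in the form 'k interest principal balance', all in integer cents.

1 43744 113553 2303280
2 41689 115608 2187672
3 39596 117701 2069971
4 37466 119831 1950140
5 35297 122000 1828140
6 33089 124208 1703932
7 30841 126456 1577476
8 28552 128745 1448731
9 26222 131075 1317656
10 23849 133448 1184208
11 21434 135863 1048345
12 18975 138322 910023
13 16471 140826 769197
14 13922 143375 625822
15 11327 145970 479852
16 8685 148612 331240
17 5995 151302 179938
18 3256 154041 25897
19 468 25897 0

1. interest=⌊2416833·181/10000⌋=43744; principal=157297-43744=113553; balance=2416833-113553=2303280
2. interest=⌊2303280·181/10000⌋=41689; principal=157297-41689=115608; balance=2303280-115608=2187672
3. interest=⌊2187672·181/10000⌋=39596; principal=157297-39596=117701; balance=2187672-117701=2069971
4. interest=⌊2069971·181/10000⌋=37466; principal=157297-37466=119831; balance=2069971-119831=1950140
5. interest=⌊1950140·181/10000⌋=35297; principal=157297-35297=122000; balance=1950140-122000=1828140
6. interest=⌊1828140·181/10000⌋=33089; principal=157297-33089=124208; balance=1828140-124208=1703932
7. interest=⌊1703932·181/10000⌋=30841; principal=157297-30841=126456; balance=1703932-126456=1577476
8. interest=⌊1577476·181/10000⌋=28552; principal=157297-28552=128745; balance=1577476-128745=1448731
9. interest=⌊1448731·181/10000⌋=26222; principal=157297-26222=131075; balance=1448731-131075=1317656
10. interest=⌊1317656·181/10000⌋=23849; principal=157297-23849=133448; balance=1317656-133448=1184208
11. interest=⌊1184208·181/10000⌋=21434; principal=157297-21434=135863; balance=1184208-135863=1048345
12. interest=⌊1048345·181/10000⌋=18975; principal=157297-18975=138322; balance=1048345-138322=910023
13. interest=⌊910023·181/10000⌋=16471; principal=157297-16471=140826; balance=910023-140826=769197
14. interest=⌊769197·181/10000⌋=13922; principal=157297-13922=143375; balance=769197-143375=625822
15. interest=⌊625822·181/10000⌋=11327; principal=157297-11327=145970; balance=625822-145970=479852
16. interest=⌊479852·181/10000⌋=8685; principal=157297-8685=148612; balance=479852-148612=331240
17. interest=⌊331240·181/10000⌋=5995; principal=157297-5995=151302; balance=331240-151302=179938
18. interest=⌊179938·181/10000⌋=3256; principal=157297-3256=154041; balance=179938-154041=25897
19. interest=⌊25897·181/10000⌋=468; principal=min(157297-468,25897)=25897; balance=25897-25897=0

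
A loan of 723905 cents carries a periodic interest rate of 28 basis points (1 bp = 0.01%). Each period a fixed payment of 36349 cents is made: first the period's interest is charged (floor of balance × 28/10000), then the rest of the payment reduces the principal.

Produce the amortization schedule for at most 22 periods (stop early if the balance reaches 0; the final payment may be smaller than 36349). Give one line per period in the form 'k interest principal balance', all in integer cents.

1. interest=⌊723905·28/10000⌋=2026; principal=36349-2026=34323; balance=723905-34323=689582
2. interest=⌊689582·28/10000⌋=1930; principal=36349-1930=34419; balance=689582-34419=655163
3. interest=⌊655163·28/10000⌋=1834; principal=36349-1834=34515; balance=655163-34515=620648
4. interest=⌊620648·28/10000⌋=1737; principal=36349-1737=34612; balance=620648-34612=586036
5. interest=⌊586036·28/10000⌋=1640; principal=36349-1640=34709; balance=586036-34709=551327
6. interest=⌊551327·28/10000⌋=1543; principal=36349-1543=34806; balance=551327-34806=516521
7. interest=⌊516521·28/10000⌋=1446; principal=36349-1446=34903; balance=516521-34903=481618
8. interest=⌊481618·28/10000⌋=1348; principal=36349-1348=35001; balance=481618-35001=446617
9. interest=⌊446617·28/10000⌋=1250; principal=36349-1250=35099; balance=446617-35099=411518
10. interest=⌊411518·28/10000⌋=1152; principal=36349-1152=35197; balance=411518-35197=376321
11. interest=⌊376321·28/10000⌋=1053; principal=36349-1053=35296; balance=376321-35296=341025
12. interest=⌊341025·28/10000⌋=954; principal=36349-954=35395; balance=341025-35395=305630
13. interest=⌊305630·28/10000⌋=855; principal=36349-855=35494; balance=305630-35494=270136
14. interest=⌊270136·28/10000⌋=756; principal=36349-756=35593; balance=270136-35593=234543
15. interest=⌊234543·28/10000⌋=656; principal=36349-656=35693; balance=234543-35693=198850
16. interest=⌊198850·28/10000⌋=556; principal=36349-556=35793; balance=198850-35793=163057
17. interest=⌊163057·28/10000⌋=456; principal=36349-456=35893; balance=163057-35893=127164
18. interest=⌊127164·28/10000⌋=356; principal=36349-356=35993; balance=127164-35993=91171
19. interest=⌊91171·28/10000⌋=255; principal=36349-255=36094; balance=91171-36094=55077
20. interest=⌊55077·28/10000⌋=154; principal=36349-154=36195; balance=55077-36195=18882
21. interest=⌊18882·28/10000⌋=52; principal=min(36349-52,18882)=18882; balance=18882-18882=0

1 2026 34323 689582
2 1930 34419 655163
3 1834 34515 620648
4 1737 34612 586036
5 1640 34709 551327
6 1543 34806 516521
7 1446 34903 481618
8 1348 35001 446617
9 1250 35099 411518
10 1152 35197 376321
11 1053 35296 341025
12 954 35395 305630
13 855 35494 270136
14 756 35593 234543
15 656 35693 198850
16 556 35793 163057
17 456 35893 127164
18 356 35993 91171
19 255 36094 55077
20 154 36195 18882
21 52 18882 0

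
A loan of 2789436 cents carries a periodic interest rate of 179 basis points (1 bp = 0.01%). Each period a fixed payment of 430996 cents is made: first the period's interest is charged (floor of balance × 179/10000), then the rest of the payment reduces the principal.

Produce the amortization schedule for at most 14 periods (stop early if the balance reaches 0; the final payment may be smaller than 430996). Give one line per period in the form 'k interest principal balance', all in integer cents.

1 49930 381066 2408370
2 43109 387887 2020483
3 36166 394830 1625653
4 29099 401897 1223756
5 21905 409091 814665
6 14582 416414 398251
7 7128 398251 0

1. interest=⌊2789436·179/10000⌋=49930; principal=430996-49930=381066; balance=2789436-381066=2408370
2. interest=⌊2408370·179/10000⌋=43109; principal=430996-43109=387887; balance=2408370-387887=2020483
3. interest=⌊2020483·179/10000⌋=36166; principal=430996-36166=394830; balance=2020483-394830=1625653
4. interest=⌊1625653·179/10000⌋=29099; principal=430996-29099=401897; balance=1625653-401897=1223756
5. interest=⌊1223756·179/10000⌋=21905; principal=430996-21905=409091; balance=1223756-409091=814665
6. interest=⌊814665·179/10000⌋=14582; principal=430996-14582=416414; balance=814665-416414=398251
7. interest=⌊398251·179/10000⌋=7128; principal=min(430996-7128,398251)=398251; balance=398251-398251=0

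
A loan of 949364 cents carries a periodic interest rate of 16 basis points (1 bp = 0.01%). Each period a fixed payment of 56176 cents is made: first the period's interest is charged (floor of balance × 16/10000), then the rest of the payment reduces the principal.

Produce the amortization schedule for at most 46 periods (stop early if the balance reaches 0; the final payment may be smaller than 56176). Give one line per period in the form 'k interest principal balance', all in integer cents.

1. interest=⌊949364·16/10000⌋=1518; principal=56176-1518=54658; balance=949364-54658=894706
2. interest=⌊894706·16/10000⌋=1431; principal=56176-1431=54745; balance=894706-54745=839961
3. interest=⌊839961·16/10000⌋=1343; principal=56176-1343=54833; balance=839961-54833=785128
4. interest=⌊785128·16/10000⌋=1256; principal=56176-1256=54920; balance=785128-54920=730208
5. interest=⌊730208·16/10000⌋=1168; principal=56176-1168=55008; balance=730208-55008=675200
6. interest=⌊675200·16/10000⌋=1080; principal=56176-1080=55096; balance=675200-55096=620104
7. interest=⌊620104·16/10000⌋=992; principal=56176-992=55184; balance=620104-55184=564920
8. interest=⌊564920·16/10000⌋=903; principal=56176-903=55273; balance=564920-55273=509647
9. interest=⌊509647·16/10000⌋=815; principal=56176-815=55361; balance=509647-55361=454286
10. interest=⌊454286·16/10000⌋=726; principal=56176-726=55450; balance=454286-55450=398836
11. interest=⌊398836·16/10000⌋=638; principal=56176-638=55538; balance=398836-55538=343298
12. interest=⌊343298·16/10000⌋=549; principal=56176-549=55627; balance=343298-55627=287671
13. interest=⌊287671·16/10000⌋=460; principal=56176-460=55716; balance=287671-55716=231955
14. interest=⌊231955·16/10000⌋=371; principal=56176-371=55805; balance=231955-55805=176150
15. interest=⌊176150·16/10000⌋=281; principal=56176-281=55895; balance=176150-55895=120255
16. interest=⌊120255·16/10000⌋=192; principal=56176-192=55984; balance=120255-55984=64271
17. interest=⌊64271·16/10000⌋=102; principal=56176-102=56074; balance=64271-56074=8197
18. interest=⌊8197·16/10000⌋=13; principal=min(56176-13,8197)=8197; balance=8197-8197=0

1 1518 54658 894706
2 1431 54745 839961
3 1343 54833 785128
4 1256 54920 730208
5 1168 55008 675200
6 1080 55096 620104
7 992 55184 564920
8 903 55273 509647
9 815 55361 454286
10 726 55450 398836
11 638 55538 343298
12 549 55627 287671
13 460 55716 231955
14 371 55805 176150
15 281 55895 120255
16 192 55984 64271
17 102 56074 8197
18 13 8197 0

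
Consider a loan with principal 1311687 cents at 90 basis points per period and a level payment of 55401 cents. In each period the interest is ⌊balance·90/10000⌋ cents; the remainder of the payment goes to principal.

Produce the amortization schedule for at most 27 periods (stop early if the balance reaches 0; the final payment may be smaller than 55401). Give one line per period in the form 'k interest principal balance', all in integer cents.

1. interest=⌊1311687·90/10000⌋=11805; principal=55401-11805=43596; balance=1311687-43596=1268091
2. interest=⌊1268091·90/10000⌋=11412; principal=55401-11412=43989; balance=1268091-43989=1224102
3. interest=⌊1224102·90/10000⌋=11016; principal=55401-11016=44385; balance=1224102-44385=1179717
4. interest=⌊1179717·90/10000⌋=10617; principal=55401-10617=44784; balance=1179717-44784=1134933
5. interest=⌊1134933·90/10000⌋=10214; principal=55401-10214=45187; balance=1134933-45187=1089746
6. interest=⌊1089746·90/10000⌋=9807; principal=55401-9807=45594; balance=1089746-45594=1044152
7. interest=⌊1044152·90/10000⌋=9397; principal=55401-9397=46004; balance=1044152-46004=998148
8. interest=⌊998148·90/10000⌋=8983; principal=55401-8983=46418; balance=998148-46418=951730
9. interest=⌊951730·90/10000⌋=8565; principal=55401-8565=46836; balance=951730-46836=904894
10. interest=⌊904894·90/10000⌋=8144; principal=55401-8144=47257; balance=904894-47257=857637
11. interest=⌊857637·90/10000⌋=7718; principal=55401-7718=47683; balance=857637-47683=809954
12. interest=⌊809954·90/10000⌋=7289; principal=55401-7289=48112; balance=809954-48112=761842
13. interest=⌊761842·90/10000⌋=6856; principal=55401-6856=48545; balance=761842-48545=713297
14. interest=⌊713297·90/10000⌋=6419; principal=55401-6419=48982; balance=713297-48982=664315
15. interest=⌊664315·90/10000⌋=5978; principal=55401-5978=49423; balance=664315-49423=614892
16. interest=⌊614892·90/10000⌋=5534; principal=55401-5534=49867; balance=614892-49867=565025
17. interest=⌊565025·90/10000⌋=5085; principal=55401-5085=50316; balance=565025-50316=514709
18. interest=⌊514709·90/10000⌋=4632; principal=55401-4632=50769; balance=514709-50769=463940
19. interest=⌊463940·90/10000⌋=4175; principal=55401-4175=51226; balance=463940-51226=412714
20. interest=⌊412714·90/10000⌋=3714; principal=55401-3714=51687; balance=412714-51687=361027
21. interest=⌊361027·90/10000⌋=3249; principal=55401-3249=52152; balance=361027-52152=308875
22. interest=⌊308875·90/10000⌋=2779; principal=55401-2779=52622; balance=308875-52622=256253
23. interest=⌊256253·90/10000⌋=2306; principal=55401-2306=53095; balance=256253-53095=203158
24. interest=⌊203158·90/10000⌋=1828; principal=55401-1828=53573; balance=203158-53573=149585
25. interest=⌊149585·90/10000⌋=1346; principal=55401-1346=54055; balance=149585-54055=95530
26. interest=⌊95530·90/10000⌋=859; principal=55401-859=54542; balance=95530-54542=40988
27. interest=⌊40988·90/10000⌋=368; principal=min(55401-368,40988)=40988; balance=40988-40988=0

1 11805 43596 1268091
2 11412 43989 1224102
3 11016 44385 1179717
4 10617 44784 1134933
5 10214 45187 1089746
6 9807 45594 1044152
7 9397 46004 998148
8 8983 46418 951730
9 8565 46836 904894
10 8144 47257 857637
11 7718 47683 809954
12 7289 48112 761842
13 6856 48545 713297
14 6419 48982 664315
15 5978 49423 614892
16 5534 49867 565025
17 5085 50316 514709
18 4632 50769 463940
19 4175 51226 412714
20 3714 51687 361027
21 3249 52152 308875
22 2779 52622 256253
23 2306 53095 203158
24 1828 53573 149585
25 1346 54055 95530
26 859 54542 40988
27 368 40988 0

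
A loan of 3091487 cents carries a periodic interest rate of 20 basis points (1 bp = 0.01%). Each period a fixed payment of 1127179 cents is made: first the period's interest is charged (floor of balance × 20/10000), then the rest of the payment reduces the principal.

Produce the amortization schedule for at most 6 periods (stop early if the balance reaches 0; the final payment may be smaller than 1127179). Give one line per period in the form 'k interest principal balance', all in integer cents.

1. interest=⌊3091487·20/10000⌋=6182; principal=1127179-6182=1120997; balance=3091487-1120997=1970490
2. interest=⌊1970490·20/10000⌋=3940; principal=1127179-3940=1123239; balance=1970490-1123239=847251
3. interest=⌊847251·20/10000⌋=1694; principal=min(1127179-1694,847251)=847251; balance=847251-847251=0

1 6182 1120997 1970490
2 3940 1123239 847251
3 1694 847251 0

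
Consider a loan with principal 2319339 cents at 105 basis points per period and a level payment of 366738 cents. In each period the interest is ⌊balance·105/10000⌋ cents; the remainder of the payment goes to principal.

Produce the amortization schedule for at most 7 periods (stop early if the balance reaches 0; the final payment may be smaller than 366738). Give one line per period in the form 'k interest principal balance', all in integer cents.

1 24353 342385 1976954
2 20758 345980 1630974
3 17125 349613 1281361
4 13454 353284 928077
5 9744 356994 571083
6 5996 360742 210341
7 2208 210341 0

1. interest=⌊2319339·105/10000⌋=24353; principal=366738-24353=342385; balance=2319339-342385=1976954
2. interest=⌊1976954·105/10000⌋=20758; principal=366738-20758=345980; balance=1976954-345980=1630974
3. interest=⌊1630974·105/10000⌋=17125; principal=366738-17125=349613; balance=1630974-349613=1281361
4. interest=⌊1281361·105/10000⌋=13454; principal=366738-13454=353284; balance=1281361-353284=928077
5. interest=⌊928077·105/10000⌋=9744; principal=366738-9744=356994; balance=928077-356994=571083
6. interest=⌊571083·105/10000⌋=5996; principal=366738-5996=360742; balance=571083-360742=210341
7. interest=⌊210341·105/10000⌋=2208; principal=min(366738-2208,210341)=210341; balance=210341-210341=0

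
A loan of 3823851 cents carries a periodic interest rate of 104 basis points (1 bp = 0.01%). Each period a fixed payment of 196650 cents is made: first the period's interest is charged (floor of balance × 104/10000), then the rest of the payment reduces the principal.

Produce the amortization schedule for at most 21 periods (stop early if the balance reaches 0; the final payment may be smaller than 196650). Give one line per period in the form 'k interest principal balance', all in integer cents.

1. interest=⌊3823851·104/10000⌋=39768; principal=196650-39768=156882; balance=3823851-156882=3666969
2. interest=⌊3666969·104/10000⌋=38136; principal=196650-38136=158514; balance=3666969-158514=3508455
3. interest=⌊3508455·104/10000⌋=36487; principal=196650-36487=160163; balance=3508455-160163=3348292
4. interest=⌊3348292·104/10000⌋=34822; principal=196650-34822=161828; balance=3348292-161828=3186464
5. interest=⌊3186464·104/10000⌋=33139; principal=196650-33139=163511; balance=3186464-163511=3022953
6. interest=⌊3022953·104/10000⌋=31438; principal=196650-31438=165212; balance=3022953-165212=2857741
7. interest=⌊2857741·104/10000⌋=29720; principal=196650-29720=166930; balance=2857741-166930=2690811
8. interest=⌊2690811·104/10000⌋=27984; principal=196650-27984=168666; balance=2690811-168666=2522145
9. interest=⌊2522145·104/10000⌋=26230; principal=196650-26230=170420; balance=2522145-170420=2351725
10. interest=⌊2351725·104/10000⌋=24457; principal=196650-24457=172193; balance=2351725-172193=2179532
11. interest=⌊2179532·104/10000⌋=22667; principal=196650-22667=173983; balance=2179532-173983=2005549
12. interest=⌊2005549·104/10000⌋=20857; principal=196650-20857=175793; balance=2005549-175793=1829756
13. interest=⌊1829756·104/10000⌋=19029; principal=196650-19029=177621; balance=1829756-177621=1652135
14. interest=⌊1652135·104/10000⌋=17182; principal=196650-17182=179468; balance=1652135-179468=1472667
15. interest=⌊1472667·104/10000⌋=15315; principal=196650-15315=181335; balance=1472667-181335=1291332
16. interest=⌊1291332·104/10000⌋=13429; principal=196650-13429=183221; balance=1291332-183221=1108111
17. interest=⌊1108111·104/10000⌋=11524; principal=196650-11524=185126; balance=1108111-185126=922985
18. interest=⌊922985·104/10000⌋=9599; principal=196650-9599=187051; balance=922985-187051=735934
19. interest=⌊735934·104/10000⌋=7653; principal=196650-7653=188997; balance=735934-188997=546937
20. interest=⌊546937·104/10000⌋=5688; principal=196650-5688=190962; balance=546937-190962=355975
21. interest=⌊355975·104/10000⌋=3702; principal=196650-3702=192948; balance=355975-192948=163027

1 39768 156882 3666969
2 38136 158514 3508455
3 36487 160163 3348292
4 34822 161828 3186464
5 33139 163511 3022953
6 31438 165212 2857741
7 29720 166930 2690811
8 27984 168666 2522145
9 26230 170420 2351725
10 24457 172193 2179532
11 22667 173983 2005549
12 20857 175793 1829756
13 19029 177621 1652135
14 17182 179468 1472667
15 15315 181335 1291332
16 13429 183221 1108111
17 11524 185126 922985
18 9599 187051 735934
19 7653 188997 546937
20 5688 190962 355975
21 3702 192948 163027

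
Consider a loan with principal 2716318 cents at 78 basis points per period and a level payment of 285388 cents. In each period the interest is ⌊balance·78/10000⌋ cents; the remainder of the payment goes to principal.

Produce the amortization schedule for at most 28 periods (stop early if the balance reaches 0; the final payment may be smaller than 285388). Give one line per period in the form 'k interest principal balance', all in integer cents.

1 21187 264201 2452117
2 19126 266262 2185855
3 17049 268339 1917516
4 14956 270432 1647084
5 12847 272541 1374543
6 10721 274667 1099876
7 8579 276809 823067
8 6419 278969 544098
9 4243 281145 262953
10 2051 262953 0

1. interest=⌊2716318·78/10000⌋=21187; principal=285388-21187=264201; balance=2716318-264201=2452117
2. interest=⌊2452117·78/10000⌋=19126; principal=285388-19126=266262; balance=2452117-266262=2185855
3. interest=⌊2185855·78/10000⌋=17049; principal=285388-17049=268339; balance=2185855-268339=1917516
4. interest=⌊1917516·78/10000⌋=14956; principal=285388-14956=270432; balance=1917516-270432=1647084
5. interest=⌊1647084·78/10000⌋=12847; principal=285388-12847=272541; balance=1647084-272541=1374543
6. interest=⌊1374543·78/10000⌋=10721; principal=285388-10721=274667; balance=1374543-274667=1099876
7. interest=⌊1099876·78/10000⌋=8579; principal=285388-8579=276809; balance=1099876-276809=823067
8. interest=⌊823067·78/10000⌋=6419; principal=285388-6419=278969; balance=823067-278969=544098
9. interest=⌊544098·78/10000⌋=4243; principal=285388-4243=281145; balance=544098-281145=262953
10. interest=⌊262953·78/10000⌋=2051; principal=min(285388-2051,262953)=262953; balance=262953-262953=0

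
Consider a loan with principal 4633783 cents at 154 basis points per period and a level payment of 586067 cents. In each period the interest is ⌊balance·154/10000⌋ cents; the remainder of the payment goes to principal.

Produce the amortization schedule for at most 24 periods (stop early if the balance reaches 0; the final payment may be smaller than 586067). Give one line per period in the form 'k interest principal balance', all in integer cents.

1 71360 514707 4119076
2 63433 522634 3596442
3 55385 530682 3065760
4 47212 538855 2526905
5 38914 547153 1979752
6 30488 555579 1424173
7 21932 564135 860038
8 13244 572823 287215
9 4423 287215 0

1. interest=⌊4633783·154/10000⌋=71360; principal=586067-71360=514707; balance=4633783-514707=4119076
2. interest=⌊4119076·154/10000⌋=63433; principal=586067-63433=522634; balance=4119076-522634=3596442
3. interest=⌊3596442·154/10000⌋=55385; principal=586067-55385=530682; balance=3596442-530682=3065760
4. interest=⌊3065760·154/10000⌋=47212; principal=586067-47212=538855; balance=3065760-538855=2526905
5. interest=⌊2526905·154/10000⌋=38914; principal=586067-38914=547153; balance=2526905-547153=1979752
6. interest=⌊1979752·154/10000⌋=30488; principal=586067-30488=555579; balance=1979752-555579=1424173
7. interest=⌊1424173·154/10000⌋=21932; principal=586067-21932=564135; balance=1424173-564135=860038
8. interest=⌊860038·154/10000⌋=13244; principal=586067-13244=572823; balance=860038-572823=287215
9. interest=⌊287215·154/10000⌋=4423; principal=min(586067-4423,287215)=287215; balance=287215-287215=0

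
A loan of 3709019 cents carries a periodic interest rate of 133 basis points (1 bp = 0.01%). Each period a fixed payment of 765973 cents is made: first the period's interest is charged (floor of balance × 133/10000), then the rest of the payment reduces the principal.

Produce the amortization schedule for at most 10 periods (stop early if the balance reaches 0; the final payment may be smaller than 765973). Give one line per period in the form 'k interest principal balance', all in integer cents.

1. interest=⌊3709019·133/10000⌋=49329; principal=765973-49329=716644; balance=3709019-716644=2992375
2. interest=⌊2992375·133/10000⌋=39798; principal=765973-39798=726175; balance=2992375-726175=2266200
3. interest=⌊2266200·133/10000⌋=30140; principal=765973-30140=735833; balance=2266200-735833=1530367
4. interest=⌊1530367·133/10000⌋=20353; principal=765973-20353=745620; balance=1530367-745620=784747
5. interest=⌊784747·133/10000⌋=10437; principal=765973-10437=755536; balance=784747-755536=29211
6. interest=⌊29211·133/10000⌋=388; principal=min(765973-388,29211)=29211; balance=29211-29211=0

1 49329 716644 2992375
2 39798 726175 2266200
3 30140 735833 1530367
4 20353 745620 784747
5 10437 755536 29211
6 388 29211 0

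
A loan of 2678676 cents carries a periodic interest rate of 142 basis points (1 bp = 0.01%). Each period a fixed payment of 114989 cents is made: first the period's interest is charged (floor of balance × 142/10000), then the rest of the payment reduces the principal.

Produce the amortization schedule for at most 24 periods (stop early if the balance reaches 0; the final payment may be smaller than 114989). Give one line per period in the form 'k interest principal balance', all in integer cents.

1 38037 76952 2601724
2 36944 78045 2523679
3 35836 79153 2444526
4 34712 80277 2364249
5 33572 81417 2282832
6 32416 82573 2200259
7 31243 83746 2116513
8 30054 84935 2031578
9 28848 86141 1945437
10 27625 87364 1858073
11 26384 88605 1769468
12 25126 89863 1679605
13 23850 91139 1588466
14 22556 92433 1496033
15 21243 93746 1402287
16 19912 95077 1307210
17 18562 96427 1210783
18 17193 97796 1112987
19 15804 99185 1013802
20 14395 100594 913208
21 12967 102022 811186
22 11518 103471 707715
23 10049 104940 602775
24 8559 106430 496345

1. interest=⌊2678676·142/10000⌋=38037; principal=114989-38037=76952; balance=2678676-76952=2601724
2. interest=⌊2601724·142/10000⌋=36944; principal=114989-36944=78045; balance=2601724-78045=2523679
3. interest=⌊2523679·142/10000⌋=35836; principal=114989-35836=79153; balance=2523679-79153=2444526
4. interest=⌊2444526·142/10000⌋=34712; principal=114989-34712=80277; balance=2444526-80277=2364249
5. interest=⌊2364249·142/10000⌋=33572; principal=114989-33572=81417; balance=2364249-81417=2282832
6. interest=⌊2282832·142/10000⌋=32416; principal=114989-32416=82573; balance=2282832-82573=2200259
7. interest=⌊2200259·142/10000⌋=31243; principal=114989-31243=83746; balance=2200259-83746=2116513
8. interest=⌊2116513·142/10000⌋=30054; principal=114989-30054=84935; balance=2116513-84935=2031578
9. interest=⌊2031578·142/10000⌋=28848; principal=114989-28848=86141; balance=2031578-86141=1945437
10. interest=⌊1945437·142/10000⌋=27625; principal=114989-27625=87364; balance=1945437-87364=1858073
11. interest=⌊1858073·142/10000⌋=26384; principal=114989-26384=88605; balance=1858073-88605=1769468
12. interest=⌊1769468·142/10000⌋=25126; principal=114989-25126=89863; balance=1769468-89863=1679605
13. interest=⌊1679605·142/10000⌋=23850; principal=114989-23850=91139; balance=1679605-91139=1588466
14. interest=⌊1588466·142/10000⌋=22556; principal=114989-22556=92433; balance=1588466-92433=1496033
15. interest=⌊1496033·142/10000⌋=21243; principal=114989-21243=93746; balance=1496033-93746=1402287
16. interest=⌊1402287·142/10000⌋=19912; principal=114989-19912=95077; balance=1402287-95077=1307210
17. interest=⌊1307210·142/10000⌋=18562; principal=114989-18562=96427; balance=1307210-96427=1210783
18. interest=⌊1210783·142/10000⌋=17193; principal=114989-17193=97796; balance=1210783-97796=1112987
19. interest=⌊1112987·142/10000⌋=15804; principal=114989-15804=99185; balance=1112987-99185=1013802
20. interest=⌊1013802·142/10000⌋=14395; principal=114989-14395=100594; balance=1013802-100594=913208
21. interest=⌊913208·142/10000⌋=12967; principal=114989-12967=102022; balance=913208-102022=811186
22. interest=⌊811186·142/10000⌋=11518; principal=114989-11518=103471; balance=811186-103471=707715
23. interest=⌊707715·142/10000⌋=10049; principal=114989-10049=104940; balance=707715-104940=602775
24. interest=⌊602775·142/10000⌋=8559; principal=114989-8559=106430; balance=602775-106430=496345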